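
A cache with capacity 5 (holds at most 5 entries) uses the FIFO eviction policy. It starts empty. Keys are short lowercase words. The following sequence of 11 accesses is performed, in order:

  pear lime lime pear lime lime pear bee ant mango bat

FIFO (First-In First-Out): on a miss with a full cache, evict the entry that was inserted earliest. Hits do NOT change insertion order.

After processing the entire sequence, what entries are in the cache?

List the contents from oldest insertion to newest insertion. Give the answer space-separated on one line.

Answer: lime bee ant mango bat

Derivation:
FIFO simulation (capacity=5):
  1. access pear: MISS. Cache (old->new): [pear]
  2. access lime: MISS. Cache (old->new): [pear lime]
  3. access lime: HIT. Cache (old->new): [pear lime]
  4. access pear: HIT. Cache (old->new): [pear lime]
  5. access lime: HIT. Cache (old->new): [pear lime]
  6. access lime: HIT. Cache (old->new): [pear lime]
  7. access pear: HIT. Cache (old->new): [pear lime]
  8. access bee: MISS. Cache (old->new): [pear lime bee]
  9. access ant: MISS. Cache (old->new): [pear lime bee ant]
  10. access mango: MISS. Cache (old->new): [pear lime bee ant mango]
  11. access bat: MISS, evict pear. Cache (old->new): [lime bee ant mango bat]
Total: 5 hits, 6 misses, 1 evictions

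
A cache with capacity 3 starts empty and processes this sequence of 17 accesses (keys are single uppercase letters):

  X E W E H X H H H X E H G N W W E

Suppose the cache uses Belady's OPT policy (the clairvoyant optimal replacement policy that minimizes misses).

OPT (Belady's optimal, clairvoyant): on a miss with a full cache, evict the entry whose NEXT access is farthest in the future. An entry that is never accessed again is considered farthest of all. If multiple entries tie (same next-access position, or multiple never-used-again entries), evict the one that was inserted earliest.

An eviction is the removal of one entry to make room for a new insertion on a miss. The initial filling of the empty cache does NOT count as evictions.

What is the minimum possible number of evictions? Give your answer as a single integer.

Answer: 4

Derivation:
OPT (Belady) simulation (capacity=3):
  1. access X: MISS. Cache: [X]
  2. access E: MISS. Cache: [X E]
  3. access W: MISS. Cache: [X E W]
  4. access E: HIT. Next use of E: step 11. Cache: [X E W]
  5. access H: MISS, evict W (next use: step 15). Cache: [X E H]
  6. access X: HIT. Next use of X: step 10. Cache: [X E H]
  7. access H: HIT. Next use of H: step 8. Cache: [X E H]
  8. access H: HIT. Next use of H: step 9. Cache: [X E H]
  9. access H: HIT. Next use of H: step 12. Cache: [X E H]
  10. access X: HIT. Next use of X: never. Cache: [X E H]
  11. access E: HIT. Next use of E: step 17. Cache: [X E H]
  12. access H: HIT. Next use of H: never. Cache: [X E H]
  13. access G: MISS, evict X (next use: never). Cache: [E H G]
  14. access N: MISS, evict H (next use: never). Cache: [E G N]
  15. access W: MISS, evict G (next use: never). Cache: [E N W]
  16. access W: HIT. Next use of W: never. Cache: [E N W]
  17. access E: HIT. Next use of E: never. Cache: [E N W]
Total: 10 hits, 7 misses, 4 evictions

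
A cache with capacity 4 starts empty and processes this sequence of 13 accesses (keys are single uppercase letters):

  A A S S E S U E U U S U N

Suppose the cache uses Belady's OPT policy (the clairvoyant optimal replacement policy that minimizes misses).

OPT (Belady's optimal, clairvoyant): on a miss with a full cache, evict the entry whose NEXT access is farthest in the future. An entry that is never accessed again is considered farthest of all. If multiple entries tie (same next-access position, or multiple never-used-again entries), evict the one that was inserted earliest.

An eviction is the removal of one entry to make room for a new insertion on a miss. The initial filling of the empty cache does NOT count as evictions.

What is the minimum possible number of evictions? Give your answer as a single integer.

Answer: 1

Derivation:
OPT (Belady) simulation (capacity=4):
  1. access A: MISS. Cache: [A]
  2. access A: HIT. Next use of A: never. Cache: [A]
  3. access S: MISS. Cache: [A S]
  4. access S: HIT. Next use of S: step 6. Cache: [A S]
  5. access E: MISS. Cache: [A S E]
  6. access S: HIT. Next use of S: step 11. Cache: [A S E]
  7. access U: MISS. Cache: [A S E U]
  8. access E: HIT. Next use of E: never. Cache: [A S E U]
  9. access U: HIT. Next use of U: step 10. Cache: [A S E U]
  10. access U: HIT. Next use of U: step 12. Cache: [A S E U]
  11. access S: HIT. Next use of S: never. Cache: [A S E U]
  12. access U: HIT. Next use of U: never. Cache: [A S E U]
  13. access N: MISS, evict A (next use: never). Cache: [S E U N]
Total: 8 hits, 5 misses, 1 evictions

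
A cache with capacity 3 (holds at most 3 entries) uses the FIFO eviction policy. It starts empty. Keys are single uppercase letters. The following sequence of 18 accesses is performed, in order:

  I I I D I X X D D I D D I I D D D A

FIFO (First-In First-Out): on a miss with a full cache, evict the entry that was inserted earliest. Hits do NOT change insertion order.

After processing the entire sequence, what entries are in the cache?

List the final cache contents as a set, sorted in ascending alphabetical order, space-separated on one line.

Answer: A D X

Derivation:
FIFO simulation (capacity=3):
  1. access I: MISS. Cache (old->new): [I]
  2. access I: HIT. Cache (old->new): [I]
  3. access I: HIT. Cache (old->new): [I]
  4. access D: MISS. Cache (old->new): [I D]
  5. access I: HIT. Cache (old->new): [I D]
  6. access X: MISS. Cache (old->new): [I D X]
  7. access X: HIT. Cache (old->new): [I D X]
  8. access D: HIT. Cache (old->new): [I D X]
  9. access D: HIT. Cache (old->new): [I D X]
  10. access I: HIT. Cache (old->new): [I D X]
  11. access D: HIT. Cache (old->new): [I D X]
  12. access D: HIT. Cache (old->new): [I D X]
  13. access I: HIT. Cache (old->new): [I D X]
  14. access I: HIT. Cache (old->new): [I D X]
  15. access D: HIT. Cache (old->new): [I D X]
  16. access D: HIT. Cache (old->new): [I D X]
  17. access D: HIT. Cache (old->new): [I D X]
  18. access A: MISS, evict I. Cache (old->new): [D X A]
Total: 14 hits, 4 misses, 1 evictions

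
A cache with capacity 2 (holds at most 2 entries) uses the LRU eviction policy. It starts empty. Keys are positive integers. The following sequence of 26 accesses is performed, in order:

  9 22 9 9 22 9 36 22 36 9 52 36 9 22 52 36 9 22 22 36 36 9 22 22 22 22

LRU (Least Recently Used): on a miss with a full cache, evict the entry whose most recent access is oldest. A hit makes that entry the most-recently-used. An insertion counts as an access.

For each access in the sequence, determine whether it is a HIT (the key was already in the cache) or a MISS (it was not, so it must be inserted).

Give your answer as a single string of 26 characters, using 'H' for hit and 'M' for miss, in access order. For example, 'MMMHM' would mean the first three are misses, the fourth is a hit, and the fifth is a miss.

Answer: MMHHHHMMHMMMMMMMMMHMHMMHHH

Derivation:
LRU simulation (capacity=2):
  1. access 9: MISS. Cache (LRU->MRU): [9]
  2. access 22: MISS. Cache (LRU->MRU): [9 22]
  3. access 9: HIT. Cache (LRU->MRU): [22 9]
  4. access 9: HIT. Cache (LRU->MRU): [22 9]
  5. access 22: HIT. Cache (LRU->MRU): [9 22]
  6. access 9: HIT. Cache (LRU->MRU): [22 9]
  7. access 36: MISS, evict 22. Cache (LRU->MRU): [9 36]
  8. access 22: MISS, evict 9. Cache (LRU->MRU): [36 22]
  9. access 36: HIT. Cache (LRU->MRU): [22 36]
  10. access 9: MISS, evict 22. Cache (LRU->MRU): [36 9]
  11. access 52: MISS, evict 36. Cache (LRU->MRU): [9 52]
  12. access 36: MISS, evict 9. Cache (LRU->MRU): [52 36]
  13. access 9: MISS, evict 52. Cache (LRU->MRU): [36 9]
  14. access 22: MISS, evict 36. Cache (LRU->MRU): [9 22]
  15. access 52: MISS, evict 9. Cache (LRU->MRU): [22 52]
  16. access 36: MISS, evict 22. Cache (LRU->MRU): [52 36]
  17. access 9: MISS, evict 52. Cache (LRU->MRU): [36 9]
  18. access 22: MISS, evict 36. Cache (LRU->MRU): [9 22]
  19. access 22: HIT. Cache (LRU->MRU): [9 22]
  20. access 36: MISS, evict 9. Cache (LRU->MRU): [22 36]
  21. access 36: HIT. Cache (LRU->MRU): [22 36]
  22. access 9: MISS, evict 22. Cache (LRU->MRU): [36 9]
  23. access 22: MISS, evict 36. Cache (LRU->MRU): [9 22]
  24. access 22: HIT. Cache (LRU->MRU): [9 22]
  25. access 22: HIT. Cache (LRU->MRU): [9 22]
  26. access 22: HIT. Cache (LRU->MRU): [9 22]
Total: 10 hits, 16 misses, 14 evictions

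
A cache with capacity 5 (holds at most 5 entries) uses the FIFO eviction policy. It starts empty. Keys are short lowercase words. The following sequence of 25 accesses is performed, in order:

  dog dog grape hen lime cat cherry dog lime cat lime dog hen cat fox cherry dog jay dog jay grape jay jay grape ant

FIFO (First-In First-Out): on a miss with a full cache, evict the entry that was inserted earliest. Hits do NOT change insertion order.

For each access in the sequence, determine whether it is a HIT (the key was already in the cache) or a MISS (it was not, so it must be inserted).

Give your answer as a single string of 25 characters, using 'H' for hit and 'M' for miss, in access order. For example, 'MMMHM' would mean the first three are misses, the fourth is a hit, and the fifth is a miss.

FIFO simulation (capacity=5):
  1. access dog: MISS. Cache (old->new): [dog]
  2. access dog: HIT. Cache (old->new): [dog]
  3. access grape: MISS. Cache (old->new): [dog grape]
  4. access hen: MISS. Cache (old->new): [dog grape hen]
  5. access lime: MISS. Cache (old->new): [dog grape hen lime]
  6. access cat: MISS. Cache (old->new): [dog grape hen lime cat]
  7. access cherry: MISS, evict dog. Cache (old->new): [grape hen lime cat cherry]
  8. access dog: MISS, evict grape. Cache (old->new): [hen lime cat cherry dog]
  9. access lime: HIT. Cache (old->new): [hen lime cat cherry dog]
  10. access cat: HIT. Cache (old->new): [hen lime cat cherry dog]
  11. access lime: HIT. Cache (old->new): [hen lime cat cherry dog]
  12. access dog: HIT. Cache (old->new): [hen lime cat cherry dog]
  13. access hen: HIT. Cache (old->new): [hen lime cat cherry dog]
  14. access cat: HIT. Cache (old->new): [hen lime cat cherry dog]
  15. access fox: MISS, evict hen. Cache (old->new): [lime cat cherry dog fox]
  16. access cherry: HIT. Cache (old->new): [lime cat cherry dog fox]
  17. access dog: HIT. Cache (old->new): [lime cat cherry dog fox]
  18. access jay: MISS, evict lime. Cache (old->new): [cat cherry dog fox jay]
  19. access dog: HIT. Cache (old->new): [cat cherry dog fox jay]
  20. access jay: HIT. Cache (old->new): [cat cherry dog fox jay]
  21. access grape: MISS, evict cat. Cache (old->new): [cherry dog fox jay grape]
  22. access jay: HIT. Cache (old->new): [cherry dog fox jay grape]
  23. access jay: HIT. Cache (old->new): [cherry dog fox jay grape]
  24. access grape: HIT. Cache (old->new): [cherry dog fox jay grape]
  25. access ant: MISS, evict cherry. Cache (old->new): [dog fox jay grape ant]
Total: 14 hits, 11 misses, 6 evictions

Answer: MHMMMMMMHHHHHHMHHMHHMHHHM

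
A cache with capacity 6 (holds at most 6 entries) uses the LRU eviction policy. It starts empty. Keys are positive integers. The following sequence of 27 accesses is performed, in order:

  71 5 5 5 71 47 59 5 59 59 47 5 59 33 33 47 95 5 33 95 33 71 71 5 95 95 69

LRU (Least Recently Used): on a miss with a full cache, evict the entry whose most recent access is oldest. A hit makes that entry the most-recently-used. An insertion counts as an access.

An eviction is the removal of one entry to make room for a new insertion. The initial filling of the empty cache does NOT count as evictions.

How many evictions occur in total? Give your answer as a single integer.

Answer: 1

Derivation:
LRU simulation (capacity=6):
  1. access 71: MISS. Cache (LRU->MRU): [71]
  2. access 5: MISS. Cache (LRU->MRU): [71 5]
  3. access 5: HIT. Cache (LRU->MRU): [71 5]
  4. access 5: HIT. Cache (LRU->MRU): [71 5]
  5. access 71: HIT. Cache (LRU->MRU): [5 71]
  6. access 47: MISS. Cache (LRU->MRU): [5 71 47]
  7. access 59: MISS. Cache (LRU->MRU): [5 71 47 59]
  8. access 5: HIT. Cache (LRU->MRU): [71 47 59 5]
  9. access 59: HIT. Cache (LRU->MRU): [71 47 5 59]
  10. access 59: HIT. Cache (LRU->MRU): [71 47 5 59]
  11. access 47: HIT. Cache (LRU->MRU): [71 5 59 47]
  12. access 5: HIT. Cache (LRU->MRU): [71 59 47 5]
  13. access 59: HIT. Cache (LRU->MRU): [71 47 5 59]
  14. access 33: MISS. Cache (LRU->MRU): [71 47 5 59 33]
  15. access 33: HIT. Cache (LRU->MRU): [71 47 5 59 33]
  16. access 47: HIT. Cache (LRU->MRU): [71 5 59 33 47]
  17. access 95: MISS. Cache (LRU->MRU): [71 5 59 33 47 95]
  18. access 5: HIT. Cache (LRU->MRU): [71 59 33 47 95 5]
  19. access 33: HIT. Cache (LRU->MRU): [71 59 47 95 5 33]
  20. access 95: HIT. Cache (LRU->MRU): [71 59 47 5 33 95]
  21. access 33: HIT. Cache (LRU->MRU): [71 59 47 5 95 33]
  22. access 71: HIT. Cache (LRU->MRU): [59 47 5 95 33 71]
  23. access 71: HIT. Cache (LRU->MRU): [59 47 5 95 33 71]
  24. access 5: HIT. Cache (LRU->MRU): [59 47 95 33 71 5]
  25. access 95: HIT. Cache (LRU->MRU): [59 47 33 71 5 95]
  26. access 95: HIT. Cache (LRU->MRU): [59 47 33 71 5 95]
  27. access 69: MISS, evict 59. Cache (LRU->MRU): [47 33 71 5 95 69]
Total: 20 hits, 7 misses, 1 evictions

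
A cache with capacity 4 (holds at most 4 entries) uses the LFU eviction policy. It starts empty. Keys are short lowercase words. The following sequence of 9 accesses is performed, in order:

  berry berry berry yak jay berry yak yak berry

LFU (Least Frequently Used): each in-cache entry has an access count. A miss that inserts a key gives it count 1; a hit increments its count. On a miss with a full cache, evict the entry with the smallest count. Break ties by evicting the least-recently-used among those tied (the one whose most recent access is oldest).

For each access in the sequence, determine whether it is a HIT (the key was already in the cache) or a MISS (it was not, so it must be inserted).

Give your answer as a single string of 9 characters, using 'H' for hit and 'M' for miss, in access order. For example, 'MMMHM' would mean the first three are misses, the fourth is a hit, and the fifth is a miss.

LFU simulation (capacity=4):
  1. access berry: MISS. Cache: [berry(c=1)]
  2. access berry: HIT, count now 2. Cache: [berry(c=2)]
  3. access berry: HIT, count now 3. Cache: [berry(c=3)]
  4. access yak: MISS. Cache: [yak(c=1) berry(c=3)]
  5. access jay: MISS. Cache: [yak(c=1) jay(c=1) berry(c=3)]
  6. access berry: HIT, count now 4. Cache: [yak(c=1) jay(c=1) berry(c=4)]
  7. access yak: HIT, count now 2. Cache: [jay(c=1) yak(c=2) berry(c=4)]
  8. access yak: HIT, count now 3. Cache: [jay(c=1) yak(c=3) berry(c=4)]
  9. access berry: HIT, count now 5. Cache: [jay(c=1) yak(c=3) berry(c=5)]
Total: 6 hits, 3 misses, 0 evictions

Answer: MHHMMHHHH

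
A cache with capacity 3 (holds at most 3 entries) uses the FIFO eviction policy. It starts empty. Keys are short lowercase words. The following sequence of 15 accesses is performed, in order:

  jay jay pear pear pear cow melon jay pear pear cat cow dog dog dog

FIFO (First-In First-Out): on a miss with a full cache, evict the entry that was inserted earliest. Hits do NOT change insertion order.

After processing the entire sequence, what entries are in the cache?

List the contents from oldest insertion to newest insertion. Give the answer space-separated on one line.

Answer: cat cow dog

Derivation:
FIFO simulation (capacity=3):
  1. access jay: MISS. Cache (old->new): [jay]
  2. access jay: HIT. Cache (old->new): [jay]
  3. access pear: MISS. Cache (old->new): [jay pear]
  4. access pear: HIT. Cache (old->new): [jay pear]
  5. access pear: HIT. Cache (old->new): [jay pear]
  6. access cow: MISS. Cache (old->new): [jay pear cow]
  7. access melon: MISS, evict jay. Cache (old->new): [pear cow melon]
  8. access jay: MISS, evict pear. Cache (old->new): [cow melon jay]
  9. access pear: MISS, evict cow. Cache (old->new): [melon jay pear]
  10. access pear: HIT. Cache (old->new): [melon jay pear]
  11. access cat: MISS, evict melon. Cache (old->new): [jay pear cat]
  12. access cow: MISS, evict jay. Cache (old->new): [pear cat cow]
  13. access dog: MISS, evict pear. Cache (old->new): [cat cow dog]
  14. access dog: HIT. Cache (old->new): [cat cow dog]
  15. access dog: HIT. Cache (old->new): [cat cow dog]
Total: 6 hits, 9 misses, 6 evictions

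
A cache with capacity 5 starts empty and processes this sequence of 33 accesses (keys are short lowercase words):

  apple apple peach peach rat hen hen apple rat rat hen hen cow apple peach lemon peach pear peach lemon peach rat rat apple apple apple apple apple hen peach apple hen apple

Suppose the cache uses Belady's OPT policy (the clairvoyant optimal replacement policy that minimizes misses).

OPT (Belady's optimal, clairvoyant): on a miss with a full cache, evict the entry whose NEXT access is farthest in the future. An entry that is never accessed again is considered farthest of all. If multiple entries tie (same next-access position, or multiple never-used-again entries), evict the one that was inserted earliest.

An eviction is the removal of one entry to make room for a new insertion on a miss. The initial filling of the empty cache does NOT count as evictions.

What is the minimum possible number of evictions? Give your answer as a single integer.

OPT (Belady) simulation (capacity=5):
  1. access apple: MISS. Cache: [apple]
  2. access apple: HIT. Next use of apple: step 8. Cache: [apple]
  3. access peach: MISS. Cache: [apple peach]
  4. access peach: HIT. Next use of peach: step 15. Cache: [apple peach]
  5. access rat: MISS. Cache: [apple peach rat]
  6. access hen: MISS. Cache: [apple peach rat hen]
  7. access hen: HIT. Next use of hen: step 11. Cache: [apple peach rat hen]
  8. access apple: HIT. Next use of apple: step 14. Cache: [apple peach rat hen]
  9. access rat: HIT. Next use of rat: step 10. Cache: [apple peach rat hen]
  10. access rat: HIT. Next use of rat: step 22. Cache: [apple peach rat hen]
  11. access hen: HIT. Next use of hen: step 12. Cache: [apple peach rat hen]
  12. access hen: HIT. Next use of hen: step 29. Cache: [apple peach rat hen]
  13. access cow: MISS. Cache: [apple peach rat hen cow]
  14. access apple: HIT. Next use of apple: step 24. Cache: [apple peach rat hen cow]
  15. access peach: HIT. Next use of peach: step 17. Cache: [apple peach rat hen cow]
  16. access lemon: MISS, evict cow (next use: never). Cache: [apple peach rat hen lemon]
  17. access peach: HIT. Next use of peach: step 19. Cache: [apple peach rat hen lemon]
  18. access pear: MISS, evict hen (next use: step 29). Cache: [apple peach rat lemon pear]
  19. access peach: HIT. Next use of peach: step 21. Cache: [apple peach rat lemon pear]
  20. access lemon: HIT. Next use of lemon: never. Cache: [apple peach rat lemon pear]
  21. access peach: HIT. Next use of peach: step 30. Cache: [apple peach rat lemon pear]
  22. access rat: HIT. Next use of rat: step 23. Cache: [apple peach rat lemon pear]
  23. access rat: HIT. Next use of rat: never. Cache: [apple peach rat lemon pear]
  24. access apple: HIT. Next use of apple: step 25. Cache: [apple peach rat lemon pear]
  25. access apple: HIT. Next use of apple: step 26. Cache: [apple peach rat lemon pear]
  26. access apple: HIT. Next use of apple: step 27. Cache: [apple peach rat lemon pear]
  27. access apple: HIT. Next use of apple: step 28. Cache: [apple peach rat lemon pear]
  28. access apple: HIT. Next use of apple: step 31. Cache: [apple peach rat lemon pear]
  29. access hen: MISS, evict rat (next use: never). Cache: [apple peach lemon pear hen]
  30. access peach: HIT. Next use of peach: never. Cache: [apple peach lemon pear hen]
  31. access apple: HIT. Next use of apple: step 33. Cache: [apple peach lemon pear hen]
  32. access hen: HIT. Next use of hen: never. Cache: [apple peach lemon pear hen]
  33. access apple: HIT. Next use of apple: never. Cache: [apple peach lemon pear hen]
Total: 25 hits, 8 misses, 3 evictions

Answer: 3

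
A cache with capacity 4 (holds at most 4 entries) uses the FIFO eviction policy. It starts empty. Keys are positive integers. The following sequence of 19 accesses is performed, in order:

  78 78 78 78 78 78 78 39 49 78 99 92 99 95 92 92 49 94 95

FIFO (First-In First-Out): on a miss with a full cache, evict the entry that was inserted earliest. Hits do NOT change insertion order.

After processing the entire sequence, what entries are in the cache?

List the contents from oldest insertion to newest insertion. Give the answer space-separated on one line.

FIFO simulation (capacity=4):
  1. access 78: MISS. Cache (old->new): [78]
  2. access 78: HIT. Cache (old->new): [78]
  3. access 78: HIT. Cache (old->new): [78]
  4. access 78: HIT. Cache (old->new): [78]
  5. access 78: HIT. Cache (old->new): [78]
  6. access 78: HIT. Cache (old->new): [78]
  7. access 78: HIT. Cache (old->new): [78]
  8. access 39: MISS. Cache (old->new): [78 39]
  9. access 49: MISS. Cache (old->new): [78 39 49]
  10. access 78: HIT. Cache (old->new): [78 39 49]
  11. access 99: MISS. Cache (old->new): [78 39 49 99]
  12. access 92: MISS, evict 78. Cache (old->new): [39 49 99 92]
  13. access 99: HIT. Cache (old->new): [39 49 99 92]
  14. access 95: MISS, evict 39. Cache (old->new): [49 99 92 95]
  15. access 92: HIT. Cache (old->new): [49 99 92 95]
  16. access 92: HIT. Cache (old->new): [49 99 92 95]
  17. access 49: HIT. Cache (old->new): [49 99 92 95]
  18. access 94: MISS, evict 49. Cache (old->new): [99 92 95 94]
  19. access 95: HIT. Cache (old->new): [99 92 95 94]
Total: 12 hits, 7 misses, 3 evictions

Answer: 99 92 95 94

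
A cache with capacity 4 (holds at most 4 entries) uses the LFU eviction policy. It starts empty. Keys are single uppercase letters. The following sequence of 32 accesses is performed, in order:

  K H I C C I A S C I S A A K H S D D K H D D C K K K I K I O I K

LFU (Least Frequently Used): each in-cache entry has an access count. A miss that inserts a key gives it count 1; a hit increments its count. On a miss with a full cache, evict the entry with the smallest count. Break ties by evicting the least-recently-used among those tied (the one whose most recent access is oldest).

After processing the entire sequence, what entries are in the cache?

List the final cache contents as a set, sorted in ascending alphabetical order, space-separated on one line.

LFU simulation (capacity=4):
  1. access K: MISS. Cache: [K(c=1)]
  2. access H: MISS. Cache: [K(c=1) H(c=1)]
  3. access I: MISS. Cache: [K(c=1) H(c=1) I(c=1)]
  4. access C: MISS. Cache: [K(c=1) H(c=1) I(c=1) C(c=1)]
  5. access C: HIT, count now 2. Cache: [K(c=1) H(c=1) I(c=1) C(c=2)]
  6. access I: HIT, count now 2. Cache: [K(c=1) H(c=1) C(c=2) I(c=2)]
  7. access A: MISS, evict K(c=1). Cache: [H(c=1) A(c=1) C(c=2) I(c=2)]
  8. access S: MISS, evict H(c=1). Cache: [A(c=1) S(c=1) C(c=2) I(c=2)]
  9. access C: HIT, count now 3. Cache: [A(c=1) S(c=1) I(c=2) C(c=3)]
  10. access I: HIT, count now 3. Cache: [A(c=1) S(c=1) C(c=3) I(c=3)]
  11. access S: HIT, count now 2. Cache: [A(c=1) S(c=2) C(c=3) I(c=3)]
  12. access A: HIT, count now 2. Cache: [S(c=2) A(c=2) C(c=3) I(c=3)]
  13. access A: HIT, count now 3. Cache: [S(c=2) C(c=3) I(c=3) A(c=3)]
  14. access K: MISS, evict S(c=2). Cache: [K(c=1) C(c=3) I(c=3) A(c=3)]
  15. access H: MISS, evict K(c=1). Cache: [H(c=1) C(c=3) I(c=3) A(c=3)]
  16. access S: MISS, evict H(c=1). Cache: [S(c=1) C(c=3) I(c=3) A(c=3)]
  17. access D: MISS, evict S(c=1). Cache: [D(c=1) C(c=3) I(c=3) A(c=3)]
  18. access D: HIT, count now 2. Cache: [D(c=2) C(c=3) I(c=3) A(c=3)]
  19. access K: MISS, evict D(c=2). Cache: [K(c=1) C(c=3) I(c=3) A(c=3)]
  20. access H: MISS, evict K(c=1). Cache: [H(c=1) C(c=3) I(c=3) A(c=3)]
  21. access D: MISS, evict H(c=1). Cache: [D(c=1) C(c=3) I(c=3) A(c=3)]
  22. access D: HIT, count now 2. Cache: [D(c=2) C(c=3) I(c=3) A(c=3)]
  23. access C: HIT, count now 4. Cache: [D(c=2) I(c=3) A(c=3) C(c=4)]
  24. access K: MISS, evict D(c=2). Cache: [K(c=1) I(c=3) A(c=3) C(c=4)]
  25. access K: HIT, count now 2. Cache: [K(c=2) I(c=3) A(c=3) C(c=4)]
  26. access K: HIT, count now 3. Cache: [I(c=3) A(c=3) K(c=3) C(c=4)]
  27. access I: HIT, count now 4. Cache: [A(c=3) K(c=3) C(c=4) I(c=4)]
  28. access K: HIT, count now 4. Cache: [A(c=3) C(c=4) I(c=4) K(c=4)]
  29. access I: HIT, count now 5. Cache: [A(c=3) C(c=4) K(c=4) I(c=5)]
  30. access O: MISS, evict A(c=3). Cache: [O(c=1) C(c=4) K(c=4) I(c=5)]
  31. access I: HIT, count now 6. Cache: [O(c=1) C(c=4) K(c=4) I(c=6)]
  32. access K: HIT, count now 5. Cache: [O(c=1) C(c=4) K(c=5) I(c=6)]
Total: 17 hits, 15 misses, 11 evictions

Answer: C I K O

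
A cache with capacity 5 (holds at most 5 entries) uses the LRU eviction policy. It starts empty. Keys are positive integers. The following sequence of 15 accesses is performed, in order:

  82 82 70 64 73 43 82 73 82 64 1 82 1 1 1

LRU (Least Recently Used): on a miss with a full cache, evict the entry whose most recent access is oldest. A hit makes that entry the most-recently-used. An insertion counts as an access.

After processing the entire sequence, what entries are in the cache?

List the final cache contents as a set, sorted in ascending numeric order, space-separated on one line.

Answer: 1 43 64 73 82

Derivation:
LRU simulation (capacity=5):
  1. access 82: MISS. Cache (LRU->MRU): [82]
  2. access 82: HIT. Cache (LRU->MRU): [82]
  3. access 70: MISS. Cache (LRU->MRU): [82 70]
  4. access 64: MISS. Cache (LRU->MRU): [82 70 64]
  5. access 73: MISS. Cache (LRU->MRU): [82 70 64 73]
  6. access 43: MISS. Cache (LRU->MRU): [82 70 64 73 43]
  7. access 82: HIT. Cache (LRU->MRU): [70 64 73 43 82]
  8. access 73: HIT. Cache (LRU->MRU): [70 64 43 82 73]
  9. access 82: HIT. Cache (LRU->MRU): [70 64 43 73 82]
  10. access 64: HIT. Cache (LRU->MRU): [70 43 73 82 64]
  11. access 1: MISS, evict 70. Cache (LRU->MRU): [43 73 82 64 1]
  12. access 82: HIT. Cache (LRU->MRU): [43 73 64 1 82]
  13. access 1: HIT. Cache (LRU->MRU): [43 73 64 82 1]
  14. access 1: HIT. Cache (LRU->MRU): [43 73 64 82 1]
  15. access 1: HIT. Cache (LRU->MRU): [43 73 64 82 1]
Total: 9 hits, 6 misses, 1 evictions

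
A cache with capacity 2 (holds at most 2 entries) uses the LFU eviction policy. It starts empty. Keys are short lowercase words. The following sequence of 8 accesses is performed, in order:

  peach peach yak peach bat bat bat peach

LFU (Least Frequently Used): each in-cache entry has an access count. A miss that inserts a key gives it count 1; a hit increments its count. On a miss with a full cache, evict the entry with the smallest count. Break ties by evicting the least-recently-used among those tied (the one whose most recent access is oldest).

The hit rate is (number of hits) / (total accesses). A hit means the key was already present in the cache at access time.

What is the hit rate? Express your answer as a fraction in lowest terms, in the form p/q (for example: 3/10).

Answer: 5/8

Derivation:
LFU simulation (capacity=2):
  1. access peach: MISS. Cache: [peach(c=1)]
  2. access peach: HIT, count now 2. Cache: [peach(c=2)]
  3. access yak: MISS. Cache: [yak(c=1) peach(c=2)]
  4. access peach: HIT, count now 3. Cache: [yak(c=1) peach(c=3)]
  5. access bat: MISS, evict yak(c=1). Cache: [bat(c=1) peach(c=3)]
  6. access bat: HIT, count now 2. Cache: [bat(c=2) peach(c=3)]
  7. access bat: HIT, count now 3. Cache: [peach(c=3) bat(c=3)]
  8. access peach: HIT, count now 4. Cache: [bat(c=3) peach(c=4)]
Total: 5 hits, 3 misses, 1 evictions

Hit rate = 5/8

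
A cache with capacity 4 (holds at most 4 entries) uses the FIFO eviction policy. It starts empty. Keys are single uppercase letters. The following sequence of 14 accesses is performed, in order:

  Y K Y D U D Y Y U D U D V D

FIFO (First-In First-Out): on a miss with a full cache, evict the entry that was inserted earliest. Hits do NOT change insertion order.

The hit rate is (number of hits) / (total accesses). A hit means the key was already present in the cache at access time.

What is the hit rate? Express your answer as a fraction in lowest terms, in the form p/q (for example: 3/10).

Answer: 9/14

Derivation:
FIFO simulation (capacity=4):
  1. access Y: MISS. Cache (old->new): [Y]
  2. access K: MISS. Cache (old->new): [Y K]
  3. access Y: HIT. Cache (old->new): [Y K]
  4. access D: MISS. Cache (old->new): [Y K D]
  5. access U: MISS. Cache (old->new): [Y K D U]
  6. access D: HIT. Cache (old->new): [Y K D U]
  7. access Y: HIT. Cache (old->new): [Y K D U]
  8. access Y: HIT. Cache (old->new): [Y K D U]
  9. access U: HIT. Cache (old->new): [Y K D U]
  10. access D: HIT. Cache (old->new): [Y K D U]
  11. access U: HIT. Cache (old->new): [Y K D U]
  12. access D: HIT. Cache (old->new): [Y K D U]
  13. access V: MISS, evict Y. Cache (old->new): [K D U V]
  14. access D: HIT. Cache (old->new): [K D U V]
Total: 9 hits, 5 misses, 1 evictions

Hit rate = 9/14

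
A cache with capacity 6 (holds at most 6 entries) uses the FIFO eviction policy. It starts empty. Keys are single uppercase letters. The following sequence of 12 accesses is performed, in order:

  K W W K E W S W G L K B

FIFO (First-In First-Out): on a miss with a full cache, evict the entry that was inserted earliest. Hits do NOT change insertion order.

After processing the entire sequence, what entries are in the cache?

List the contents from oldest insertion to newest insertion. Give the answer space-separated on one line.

Answer: W E S G L B

Derivation:
FIFO simulation (capacity=6):
  1. access K: MISS. Cache (old->new): [K]
  2. access W: MISS. Cache (old->new): [K W]
  3. access W: HIT. Cache (old->new): [K W]
  4. access K: HIT. Cache (old->new): [K W]
  5. access E: MISS. Cache (old->new): [K W E]
  6. access W: HIT. Cache (old->new): [K W E]
  7. access S: MISS. Cache (old->new): [K W E S]
  8. access W: HIT. Cache (old->new): [K W E S]
  9. access G: MISS. Cache (old->new): [K W E S G]
  10. access L: MISS. Cache (old->new): [K W E S G L]
  11. access K: HIT. Cache (old->new): [K W E S G L]
  12. access B: MISS, evict K. Cache (old->new): [W E S G L B]
Total: 5 hits, 7 misses, 1 evictions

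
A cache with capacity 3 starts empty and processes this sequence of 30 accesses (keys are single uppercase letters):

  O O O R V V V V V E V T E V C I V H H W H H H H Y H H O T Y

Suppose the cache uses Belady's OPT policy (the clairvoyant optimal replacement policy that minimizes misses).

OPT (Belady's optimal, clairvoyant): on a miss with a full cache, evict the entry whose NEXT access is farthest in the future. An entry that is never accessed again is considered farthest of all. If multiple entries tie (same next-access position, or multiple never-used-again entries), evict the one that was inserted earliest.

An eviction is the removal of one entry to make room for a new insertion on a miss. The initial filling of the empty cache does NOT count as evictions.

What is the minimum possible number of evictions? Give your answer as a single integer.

OPT (Belady) simulation (capacity=3):
  1. access O: MISS. Cache: [O]
  2. access O: HIT. Next use of O: step 3. Cache: [O]
  3. access O: HIT. Next use of O: step 28. Cache: [O]
  4. access R: MISS. Cache: [O R]
  5. access V: MISS. Cache: [O R V]
  6. access V: HIT. Next use of V: step 7. Cache: [O R V]
  7. access V: HIT. Next use of V: step 8. Cache: [O R V]
  8. access V: HIT. Next use of V: step 9. Cache: [O R V]
  9. access V: HIT. Next use of V: step 11. Cache: [O R V]
  10. access E: MISS, evict R (next use: never). Cache: [O V E]
  11. access V: HIT. Next use of V: step 14. Cache: [O V E]
  12. access T: MISS, evict O (next use: step 28). Cache: [V E T]
  13. access E: HIT. Next use of E: never. Cache: [V E T]
  14. access V: HIT. Next use of V: step 17. Cache: [V E T]
  15. access C: MISS, evict E (next use: never). Cache: [V T C]
  16. access I: MISS, evict C (next use: never). Cache: [V T I]
  17. access V: HIT. Next use of V: never. Cache: [V T I]
  18. access H: MISS, evict V (next use: never). Cache: [T I H]
  19. access H: HIT. Next use of H: step 21. Cache: [T I H]
  20. access W: MISS, evict I (next use: never). Cache: [T H W]
  21. access H: HIT. Next use of H: step 22. Cache: [T H W]
  22. access H: HIT. Next use of H: step 23. Cache: [T H W]
  23. access H: HIT. Next use of H: step 24. Cache: [T H W]
  24. access H: HIT. Next use of H: step 26. Cache: [T H W]
  25. access Y: MISS, evict W (next use: never). Cache: [T H Y]
  26. access H: HIT. Next use of H: step 27. Cache: [T H Y]
  27. access H: HIT. Next use of H: never. Cache: [T H Y]
  28. access O: MISS, evict H (next use: never). Cache: [T Y O]
  29. access T: HIT. Next use of T: never. Cache: [T Y O]
  30. access Y: HIT. Next use of Y: never. Cache: [T Y O]
Total: 19 hits, 11 misses, 8 evictions

Answer: 8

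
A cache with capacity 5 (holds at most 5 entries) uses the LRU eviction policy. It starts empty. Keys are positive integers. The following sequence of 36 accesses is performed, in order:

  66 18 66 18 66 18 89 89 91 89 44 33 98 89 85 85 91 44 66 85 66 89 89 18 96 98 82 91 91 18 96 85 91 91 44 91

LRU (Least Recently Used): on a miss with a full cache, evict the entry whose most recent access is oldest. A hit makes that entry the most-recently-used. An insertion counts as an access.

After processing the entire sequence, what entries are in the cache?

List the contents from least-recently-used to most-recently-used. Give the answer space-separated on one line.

LRU simulation (capacity=5):
  1. access 66: MISS. Cache (LRU->MRU): [66]
  2. access 18: MISS. Cache (LRU->MRU): [66 18]
  3. access 66: HIT. Cache (LRU->MRU): [18 66]
  4. access 18: HIT. Cache (LRU->MRU): [66 18]
  5. access 66: HIT. Cache (LRU->MRU): [18 66]
  6. access 18: HIT. Cache (LRU->MRU): [66 18]
  7. access 89: MISS. Cache (LRU->MRU): [66 18 89]
  8. access 89: HIT. Cache (LRU->MRU): [66 18 89]
  9. access 91: MISS. Cache (LRU->MRU): [66 18 89 91]
  10. access 89: HIT. Cache (LRU->MRU): [66 18 91 89]
  11. access 44: MISS. Cache (LRU->MRU): [66 18 91 89 44]
  12. access 33: MISS, evict 66. Cache (LRU->MRU): [18 91 89 44 33]
  13. access 98: MISS, evict 18. Cache (LRU->MRU): [91 89 44 33 98]
  14. access 89: HIT. Cache (LRU->MRU): [91 44 33 98 89]
  15. access 85: MISS, evict 91. Cache (LRU->MRU): [44 33 98 89 85]
  16. access 85: HIT. Cache (LRU->MRU): [44 33 98 89 85]
  17. access 91: MISS, evict 44. Cache (LRU->MRU): [33 98 89 85 91]
  18. access 44: MISS, evict 33. Cache (LRU->MRU): [98 89 85 91 44]
  19. access 66: MISS, evict 98. Cache (LRU->MRU): [89 85 91 44 66]
  20. access 85: HIT. Cache (LRU->MRU): [89 91 44 66 85]
  21. access 66: HIT. Cache (LRU->MRU): [89 91 44 85 66]
  22. access 89: HIT. Cache (LRU->MRU): [91 44 85 66 89]
  23. access 89: HIT. Cache (LRU->MRU): [91 44 85 66 89]
  24. access 18: MISS, evict 91. Cache (LRU->MRU): [44 85 66 89 18]
  25. access 96: MISS, evict 44. Cache (LRU->MRU): [85 66 89 18 96]
  26. access 98: MISS, evict 85. Cache (LRU->MRU): [66 89 18 96 98]
  27. access 82: MISS, evict 66. Cache (LRU->MRU): [89 18 96 98 82]
  28. access 91: MISS, evict 89. Cache (LRU->MRU): [18 96 98 82 91]
  29. access 91: HIT. Cache (LRU->MRU): [18 96 98 82 91]
  30. access 18: HIT. Cache (LRU->MRU): [96 98 82 91 18]
  31. access 96: HIT. Cache (LRU->MRU): [98 82 91 18 96]
  32. access 85: MISS, evict 98. Cache (LRU->MRU): [82 91 18 96 85]
  33. access 91: HIT. Cache (LRU->MRU): [82 18 96 85 91]
  34. access 91: HIT. Cache (LRU->MRU): [82 18 96 85 91]
  35. access 44: MISS, evict 82. Cache (LRU->MRU): [18 96 85 91 44]
  36. access 91: HIT. Cache (LRU->MRU): [18 96 85 44 91]
Total: 18 hits, 18 misses, 13 evictions

Answer: 18 96 85 44 91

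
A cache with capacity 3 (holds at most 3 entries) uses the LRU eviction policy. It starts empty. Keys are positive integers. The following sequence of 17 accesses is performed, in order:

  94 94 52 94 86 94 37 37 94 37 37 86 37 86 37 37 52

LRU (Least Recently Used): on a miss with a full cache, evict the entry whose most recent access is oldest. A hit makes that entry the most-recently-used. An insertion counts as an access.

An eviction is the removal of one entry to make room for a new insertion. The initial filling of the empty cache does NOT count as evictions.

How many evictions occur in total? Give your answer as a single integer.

LRU simulation (capacity=3):
  1. access 94: MISS. Cache (LRU->MRU): [94]
  2. access 94: HIT. Cache (LRU->MRU): [94]
  3. access 52: MISS. Cache (LRU->MRU): [94 52]
  4. access 94: HIT. Cache (LRU->MRU): [52 94]
  5. access 86: MISS. Cache (LRU->MRU): [52 94 86]
  6. access 94: HIT. Cache (LRU->MRU): [52 86 94]
  7. access 37: MISS, evict 52. Cache (LRU->MRU): [86 94 37]
  8. access 37: HIT. Cache (LRU->MRU): [86 94 37]
  9. access 94: HIT. Cache (LRU->MRU): [86 37 94]
  10. access 37: HIT. Cache (LRU->MRU): [86 94 37]
  11. access 37: HIT. Cache (LRU->MRU): [86 94 37]
  12. access 86: HIT. Cache (LRU->MRU): [94 37 86]
  13. access 37: HIT. Cache (LRU->MRU): [94 86 37]
  14. access 86: HIT. Cache (LRU->MRU): [94 37 86]
  15. access 37: HIT. Cache (LRU->MRU): [94 86 37]
  16. access 37: HIT. Cache (LRU->MRU): [94 86 37]
  17. access 52: MISS, evict 94. Cache (LRU->MRU): [86 37 52]
Total: 12 hits, 5 misses, 2 evictions

Answer: 2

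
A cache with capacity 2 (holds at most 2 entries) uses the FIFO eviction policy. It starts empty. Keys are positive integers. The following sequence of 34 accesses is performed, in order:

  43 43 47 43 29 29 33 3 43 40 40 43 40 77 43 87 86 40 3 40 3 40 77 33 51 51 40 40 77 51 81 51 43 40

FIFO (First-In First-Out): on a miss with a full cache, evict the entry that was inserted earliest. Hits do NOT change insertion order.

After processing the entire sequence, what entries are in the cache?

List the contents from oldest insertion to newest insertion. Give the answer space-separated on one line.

FIFO simulation (capacity=2):
  1. access 43: MISS. Cache (old->new): [43]
  2. access 43: HIT. Cache (old->new): [43]
  3. access 47: MISS. Cache (old->new): [43 47]
  4. access 43: HIT. Cache (old->new): [43 47]
  5. access 29: MISS, evict 43. Cache (old->new): [47 29]
  6. access 29: HIT. Cache (old->new): [47 29]
  7. access 33: MISS, evict 47. Cache (old->new): [29 33]
  8. access 3: MISS, evict 29. Cache (old->new): [33 3]
  9. access 43: MISS, evict 33. Cache (old->new): [3 43]
  10. access 40: MISS, evict 3. Cache (old->new): [43 40]
  11. access 40: HIT. Cache (old->new): [43 40]
  12. access 43: HIT. Cache (old->new): [43 40]
  13. access 40: HIT. Cache (old->new): [43 40]
  14. access 77: MISS, evict 43. Cache (old->new): [40 77]
  15. access 43: MISS, evict 40. Cache (old->new): [77 43]
  16. access 87: MISS, evict 77. Cache (old->new): [43 87]
  17. access 86: MISS, evict 43. Cache (old->new): [87 86]
  18. access 40: MISS, evict 87. Cache (old->new): [86 40]
  19. access 3: MISS, evict 86. Cache (old->new): [40 3]
  20. access 40: HIT. Cache (old->new): [40 3]
  21. access 3: HIT. Cache (old->new): [40 3]
  22. access 40: HIT. Cache (old->new): [40 3]
  23. access 77: MISS, evict 40. Cache (old->new): [3 77]
  24. access 33: MISS, evict 3. Cache (old->new): [77 33]
  25. access 51: MISS, evict 77. Cache (old->new): [33 51]
  26. access 51: HIT. Cache (old->new): [33 51]
  27. access 40: MISS, evict 33. Cache (old->new): [51 40]
  28. access 40: HIT. Cache (old->new): [51 40]
  29. access 77: MISS, evict 51. Cache (old->new): [40 77]
  30. access 51: MISS, evict 40. Cache (old->new): [77 51]
  31. access 81: MISS, evict 77. Cache (old->new): [51 81]
  32. access 51: HIT. Cache (old->new): [51 81]
  33. access 43: MISS, evict 51. Cache (old->new): [81 43]
  34. access 40: MISS, evict 81. Cache (old->new): [43 40]
Total: 12 hits, 22 misses, 20 evictions

Answer: 43 40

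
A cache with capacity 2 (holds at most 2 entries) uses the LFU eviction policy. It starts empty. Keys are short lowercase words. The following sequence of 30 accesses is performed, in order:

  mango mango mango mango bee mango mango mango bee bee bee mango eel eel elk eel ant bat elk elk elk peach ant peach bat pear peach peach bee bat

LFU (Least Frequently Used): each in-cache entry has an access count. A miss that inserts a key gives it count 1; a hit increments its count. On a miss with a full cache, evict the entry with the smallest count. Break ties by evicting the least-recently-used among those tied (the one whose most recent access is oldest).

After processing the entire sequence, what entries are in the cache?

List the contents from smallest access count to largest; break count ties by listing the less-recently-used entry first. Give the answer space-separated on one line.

LFU simulation (capacity=2):
  1. access mango: MISS. Cache: [mango(c=1)]
  2. access mango: HIT, count now 2. Cache: [mango(c=2)]
  3. access mango: HIT, count now 3. Cache: [mango(c=3)]
  4. access mango: HIT, count now 4. Cache: [mango(c=4)]
  5. access bee: MISS. Cache: [bee(c=1) mango(c=4)]
  6. access mango: HIT, count now 5. Cache: [bee(c=1) mango(c=5)]
  7. access mango: HIT, count now 6. Cache: [bee(c=1) mango(c=6)]
  8. access mango: HIT, count now 7. Cache: [bee(c=1) mango(c=7)]
  9. access bee: HIT, count now 2. Cache: [bee(c=2) mango(c=7)]
  10. access bee: HIT, count now 3. Cache: [bee(c=3) mango(c=7)]
  11. access bee: HIT, count now 4. Cache: [bee(c=4) mango(c=7)]
  12. access mango: HIT, count now 8. Cache: [bee(c=4) mango(c=8)]
  13. access eel: MISS, evict bee(c=4). Cache: [eel(c=1) mango(c=8)]
  14. access eel: HIT, count now 2. Cache: [eel(c=2) mango(c=8)]
  15. access elk: MISS, evict eel(c=2). Cache: [elk(c=1) mango(c=8)]
  16. access eel: MISS, evict elk(c=1). Cache: [eel(c=1) mango(c=8)]
  17. access ant: MISS, evict eel(c=1). Cache: [ant(c=1) mango(c=8)]
  18. access bat: MISS, evict ant(c=1). Cache: [bat(c=1) mango(c=8)]
  19. access elk: MISS, evict bat(c=1). Cache: [elk(c=1) mango(c=8)]
  20. access elk: HIT, count now 2. Cache: [elk(c=2) mango(c=8)]
  21. access elk: HIT, count now 3. Cache: [elk(c=3) mango(c=8)]
  22. access peach: MISS, evict elk(c=3). Cache: [peach(c=1) mango(c=8)]
  23. access ant: MISS, evict peach(c=1). Cache: [ant(c=1) mango(c=8)]
  24. access peach: MISS, evict ant(c=1). Cache: [peach(c=1) mango(c=8)]
  25. access bat: MISS, evict peach(c=1). Cache: [bat(c=1) mango(c=8)]
  26. access pear: MISS, evict bat(c=1). Cache: [pear(c=1) mango(c=8)]
  27. access peach: MISS, evict pear(c=1). Cache: [peach(c=1) mango(c=8)]
  28. access peach: HIT, count now 2. Cache: [peach(c=2) mango(c=8)]
  29. access bee: MISS, evict peach(c=2). Cache: [bee(c=1) mango(c=8)]
  30. access bat: MISS, evict bee(c=1). Cache: [bat(c=1) mango(c=8)]
Total: 14 hits, 16 misses, 14 evictions

Answer: bat mango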